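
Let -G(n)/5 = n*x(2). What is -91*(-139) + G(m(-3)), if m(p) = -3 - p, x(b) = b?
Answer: 12649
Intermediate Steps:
G(n) = -10*n (G(n) = -5*n*2 = -10*n)
-91*(-139) + G(m(-3)) = -91*(-139) - 10*(-3 - 1*(-3)) = 12649 - 10*(-3 + 3) = 12649 - 10*0 = 12649 + 0 = 12649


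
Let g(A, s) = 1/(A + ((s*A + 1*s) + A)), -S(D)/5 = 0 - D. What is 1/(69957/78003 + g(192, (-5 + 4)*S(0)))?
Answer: 369792/332611 ≈ 1.1118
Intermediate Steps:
S(D) = 5*D (S(D) = -5*(0 - D) = -(-5)*D = 5*D)
g(A, s) = 1/(s + 2*A + A*s) (g(A, s) = 1/(A + ((A*s + s) + A)) = 1/(A + ((s + A*s) + A)) = 1/(A + (A + s + A*s)) = 1/(s + 2*A + A*s))
1/(69957/78003 + g(192, (-5 + 4)*S(0))) = 1/(69957/78003 + 1/((-5 + 4)*(5*0) + 2*192 + 192*((-5 + 4)*(5*0)))) = 1/(69957*(1/78003) + 1/(-1*0 + 384 + 192*(-1*0))) = 1/(2591/2889 + 1/(0 + 384 + 192*0)) = 1/(2591/2889 + 1/(0 + 384 + 0)) = 1/(2591/2889 + 1/384) = 1/(332611/369792) = 369792/332611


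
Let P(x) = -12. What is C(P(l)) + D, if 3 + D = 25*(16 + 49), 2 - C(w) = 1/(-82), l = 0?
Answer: 133169/82 ≈ 1624.0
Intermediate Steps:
C(w) = 165/82 (C(w) = 2 - 1/(-82) = 2 - 1*(-1/82) = 2 + 1/82 = 165/82)
D = 1622 (D = -3 + 25*(16 + 49) = -3 + 25*65 = -3 + 1625 = 1622)
C(P(l)) + D = 165/82 + 1622 = 133169/82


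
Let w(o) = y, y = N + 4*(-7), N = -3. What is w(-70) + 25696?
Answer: 25665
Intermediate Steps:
y = -31 (y = -3 + 4*(-7) = -3 - 28 = -31)
w(o) = -31
w(-70) + 25696 = -31 + 25696 = 25665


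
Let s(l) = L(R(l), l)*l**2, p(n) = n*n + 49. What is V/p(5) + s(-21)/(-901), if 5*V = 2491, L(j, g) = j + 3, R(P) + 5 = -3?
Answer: 3060241/333370 ≈ 9.1797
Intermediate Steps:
R(P) = -8 (R(P) = -5 - 3 = -8)
L(j, g) = 3 + j
V = 2491/5 (V = (1/5)*2491 = 2491/5 ≈ 498.20)
p(n) = 49 + n**2 (p(n) = n**2 + 49 = 49 + n**2)
s(l) = -5*l**2 (s(l) = (3 - 8)*l**2 = -5*l**2)
V/p(5) + s(-21)/(-901) = 2491/(5*(49 + 5**2)) - 5*(-21)**2/(-901) = 2491/(5*(49 + 25)) - 5*441*(-1/901) = (2491/5)/74 - 2205*(-1/901) = (2491/5)*(1/74) + 2205/901 = 2491/370 + 2205/901 = 3060241/333370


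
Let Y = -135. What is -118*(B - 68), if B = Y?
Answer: 23954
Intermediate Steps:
B = -135
-118*(B - 68) = -118*(-135 - 68) = -118*(-203) = 23954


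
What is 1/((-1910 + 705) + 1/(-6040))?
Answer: -6040/7278201 ≈ -0.00082988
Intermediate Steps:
1/((-1910 + 705) + 1/(-6040)) = 1/(-1205 - 1/6040) = 1/(-7278201/6040) = -6040/7278201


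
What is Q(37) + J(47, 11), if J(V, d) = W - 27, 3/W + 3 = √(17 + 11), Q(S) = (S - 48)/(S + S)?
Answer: -37505/1406 + 6*√7/19 ≈ -25.839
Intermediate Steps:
Q(S) = (-48 + S)/(2*S) (Q(S) = (-48 + S)/((2*S)) = (-48 + S)*(1/(2*S)) = (-48 + S)/(2*S))
W = 3/(-3 + 2*√7) (W = 3/(-3 + √(17 + 11)) = 3/(-3 + √28) = 3/(-3 + 2*√7) ≈ 1.3092)
J(V, d) = -504/19 + 6*√7/19 (J(V, d) = (9/19 + 6*√7/19) - 27 = -504/19 + 6*√7/19)
Q(37) + J(47, 11) = (½)*(-48 + 37)/37 + (-504/19 + 6*√7/19) = (½)*(1/37)*(-11) + (-504/19 + 6*√7/19) = -11/74 + (-504/19 + 6*√7/19) = -37505/1406 + 6*√7/19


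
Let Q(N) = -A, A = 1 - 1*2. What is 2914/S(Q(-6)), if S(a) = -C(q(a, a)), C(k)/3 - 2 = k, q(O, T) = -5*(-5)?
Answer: -2914/81 ≈ -35.975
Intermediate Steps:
q(O, T) = 25
C(k) = 6 + 3*k
A = -1 (A = 1 - 2 = -1)
Q(N) = 1 (Q(N) = -1*(-1) = 1)
S(a) = -81 (S(a) = -(6 + 3*25) = -(6 + 75) = -1*81 = -81)
2914/S(Q(-6)) = 2914/(-81) = 2914*(-1/81) = -2914/81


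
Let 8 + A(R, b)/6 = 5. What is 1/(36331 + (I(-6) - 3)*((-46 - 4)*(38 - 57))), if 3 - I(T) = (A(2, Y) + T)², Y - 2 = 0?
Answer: -1/510869 ≈ -1.9574e-6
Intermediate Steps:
Y = 2 (Y = 2 + 0 = 2)
A(R, b) = -18 (A(R, b) = -48 + 6*5 = -48 + 30 = -18)
I(T) = 3 - (-18 + T)²
1/(36331 + (I(-6) - 3)*((-46 - 4)*(38 - 57))) = 1/(36331 + ((3 - (-18 - 6)²) - 3)*((-46 - 4)*(38 - 57))) = 1/(36331 + ((3 - 1*(-24)²) - 3)*(-50*(-19))) = 1/(36331 + ((3 - 1*576) - 3)*950) = 1/(36331 + ((3 - 576) - 3)*950) = 1/(36331 + (-573 - 3)*950) = 1/(36331 - 576*950) = 1/(36331 - 547200) = 1/(-510869) = -1/510869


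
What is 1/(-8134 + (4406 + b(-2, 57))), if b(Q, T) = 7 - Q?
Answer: -1/3719 ≈ -0.00026889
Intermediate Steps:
1/(-8134 + (4406 + b(-2, 57))) = 1/(-8134 + (4406 + (7 - 1*(-2)))) = 1/(-8134 + (4406 + (7 + 2))) = 1/(-8134 + (4406 + 9)) = 1/(-8134 + 4415) = 1/(-3719) = -1/3719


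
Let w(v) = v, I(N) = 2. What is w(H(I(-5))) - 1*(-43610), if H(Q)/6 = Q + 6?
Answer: 43658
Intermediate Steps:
H(Q) = 36 + 6*Q (H(Q) = 6*(Q + 6) = 6*(6 + Q) = 36 + 6*Q)
w(H(I(-5))) - 1*(-43610) = (36 + 6*2) - 1*(-43610) = (36 + 12) + 43610 = 48 + 43610 = 43658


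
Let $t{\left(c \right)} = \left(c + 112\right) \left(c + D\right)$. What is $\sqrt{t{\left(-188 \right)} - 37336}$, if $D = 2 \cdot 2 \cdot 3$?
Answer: $2 i \sqrt{5990} \approx 154.79 i$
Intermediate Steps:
$D = 12$ ($D = 4 \cdot 3 = 12$)
$t{\left(c \right)} = \left(12 + c\right) \left(112 + c\right)$ ($t{\left(c \right)} = \left(c + 112\right) \left(c + 12\right) = \left(112 + c\right) \left(12 + c\right) = \left(12 + c\right) \left(112 + c\right)$)
$\sqrt{t{\left(-188 \right)} - 37336} = \sqrt{\left(1344 + \left(-188\right)^{2} + 124 \left(-188\right)\right) - 37336} = \sqrt{\left(1344 + 35344 - 23312\right) - 37336} = \sqrt{13376 - 37336} = \sqrt{-23960} = 2 i \sqrt{5990}$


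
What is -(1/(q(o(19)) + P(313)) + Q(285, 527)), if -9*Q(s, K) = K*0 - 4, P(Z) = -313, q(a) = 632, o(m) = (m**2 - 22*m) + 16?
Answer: -1285/2871 ≈ -0.44758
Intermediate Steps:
o(m) = 16 + m**2 - 22*m
Q(s, K) = 4/9 (Q(s, K) = -(K*0 - 4)/9 = -(0 - 4)/9 = -1/9*(-4) = 4/9)
-(1/(q(o(19)) + P(313)) + Q(285, 527)) = -(1/(632 - 313) + 4/9) = -(1/319 + 4/9) = -1*1285/2871 = -1285/2871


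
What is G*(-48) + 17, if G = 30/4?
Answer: -343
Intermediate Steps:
G = 15/2 (G = 30*(¼) = 15/2 ≈ 7.5000)
G*(-48) + 17 = (15/2)*(-48) + 17 = -360 + 17 = -343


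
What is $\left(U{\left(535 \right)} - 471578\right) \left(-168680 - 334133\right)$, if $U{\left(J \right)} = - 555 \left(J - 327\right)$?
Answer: $295160281634$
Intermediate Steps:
$U{\left(J \right)} = 181485 - 555 J$ ($U{\left(J \right)} = - 555 \left(-327 + J\right) = 181485 - 555 J$)
$\left(U{\left(535 \right)} - 471578\right) \left(-168680 - 334133\right) = \left(\left(181485 - 296925\right) - 471578\right) \left(-168680 - 334133\right) = \left(\left(181485 - 296925\right) - 471578\right) \left(-502813\right) = \left(-115440 - 471578\right) \left(-502813\right) = \left(-587018\right) \left(-502813\right) = 295160281634$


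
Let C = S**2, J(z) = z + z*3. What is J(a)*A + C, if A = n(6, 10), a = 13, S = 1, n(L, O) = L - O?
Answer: -207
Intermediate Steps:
J(z) = 4*z (J(z) = z + 3*z = 4*z)
A = -4 (A = 6 - 1*10 = 6 - 10 = -4)
C = 1 (C = 1**2 = 1)
J(a)*A + C = (4*13)*(-4) + 1 = 52*(-4) + 1 = -208 + 1 = -207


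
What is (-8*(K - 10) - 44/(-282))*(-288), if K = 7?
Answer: -326976/47 ≈ -6956.9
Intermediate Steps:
(-8*(K - 10) - 44/(-282))*(-288) = (-8*(7 - 10) - 44/(-282))*(-288) = (-8*(-3) - 44*(-1/282))*(-288) = (24 + 22/141)*(-288) = (3406/141)*(-288) = -326976/47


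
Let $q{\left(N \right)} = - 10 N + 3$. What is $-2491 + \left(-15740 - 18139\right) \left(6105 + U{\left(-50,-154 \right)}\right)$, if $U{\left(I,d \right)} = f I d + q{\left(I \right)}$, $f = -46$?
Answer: $11776066877$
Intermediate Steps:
$q{\left(N \right)} = 3 - 10 N$
$U{\left(I,d \right)} = 3 - 10 I - 46 I d$ ($U{\left(I,d \right)} = - 46 I d - \left(-3 + 10 I\right) = 3 - 10 I - 46 I d$)
$-2491 + \left(-15740 - 18139\right) \left(6105 + U{\left(-50,-154 \right)}\right) = -2491 + \left(-15740 - 18139\right) \left(6105 - \left(-503 + 354200\right)\right) = -2491 - 33879 \left(6105 + \left(3 + 500 - 354200\right)\right) = -2491 - 33879 \left(6105 - 353697\right) = -2491 - -11776069368 = -2491 + 11776069368 = 11776066877$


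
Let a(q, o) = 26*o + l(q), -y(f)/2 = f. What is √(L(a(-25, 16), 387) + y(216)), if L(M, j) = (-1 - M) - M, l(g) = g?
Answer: 9*I*√15 ≈ 34.857*I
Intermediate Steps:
y(f) = -2*f
a(q, o) = q + 26*o (a(q, o) = 26*o + q = q + 26*o)
L(M, j) = -1 - 2*M
√(L(a(-25, 16), 387) + y(216)) = √((-1 - 2*(-25 + 26*16)) - 2*216) = √((-1 - 2*(-25 + 416)) - 432) = √((-1 - 2*391) - 432) = √((-1 - 782) - 432) = √(-783 - 432) = √(-1215) = 9*I*√15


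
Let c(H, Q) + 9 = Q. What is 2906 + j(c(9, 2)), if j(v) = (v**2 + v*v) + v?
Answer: 2997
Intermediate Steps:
c(H, Q) = -9 + Q
j(v) = v + 2*v**2 (j(v) = (v**2 + v**2) + v = 2*v**2 + v = v + 2*v**2)
2906 + j(c(9, 2)) = 2906 + (-9 + 2)*(1 + 2*(-9 + 2)) = 2906 - 7*(1 + 2*(-7)) = 2906 - 7*(1 - 14) = 2906 - 7*(-13) = 2906 + 91 = 2997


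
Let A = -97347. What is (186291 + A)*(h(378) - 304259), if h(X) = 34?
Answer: -27058988400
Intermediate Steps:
(186291 + A)*(h(378) - 304259) = (186291 - 97347)*(34 - 304259) = 88944*(-304225) = -27058988400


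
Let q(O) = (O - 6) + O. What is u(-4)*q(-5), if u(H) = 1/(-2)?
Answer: 8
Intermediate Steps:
u(H) = -1/2
q(O) = -6 + 2*O (q(O) = (-6 + O) + O = -6 + 2*O)
u(-4)*q(-5) = -(-6 + 2*(-5))/2 = -(-6 - 10)/2 = -1/2*(-16) = 8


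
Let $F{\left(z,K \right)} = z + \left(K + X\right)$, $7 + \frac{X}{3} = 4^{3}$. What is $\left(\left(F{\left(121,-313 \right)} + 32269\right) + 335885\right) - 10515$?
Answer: $357618$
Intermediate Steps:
$X = 171$ ($X = -21 + 3 \cdot 4^{3} = -21 + 3 \cdot 64 = -21 + 192 = 171$)
$F{\left(z,K \right)} = 171 + K + z$ ($F{\left(z,K \right)} = z + \left(K + 171\right) = z + \left(171 + K\right) = 171 + K + z$)
$\left(\left(F{\left(121,-313 \right)} + 32269\right) + 335885\right) - 10515 = \left(\left(\left(171 - 313 + 121\right) + 32269\right) + 335885\right) - 10515 = \left(\left(-21 + 32269\right) + 335885\right) - 10515 = \left(32248 + 335885\right) - 10515 = 368133 - 10515 = 357618$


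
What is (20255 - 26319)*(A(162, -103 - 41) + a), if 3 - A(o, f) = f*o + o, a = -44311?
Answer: 128205088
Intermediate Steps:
A(o, f) = 3 - o - f*o (A(o, f) = 3 - (f*o + o) = 3 - (o + f*o) = 3 + (-o - f*o) = 3 - o - f*o)
(20255 - 26319)*(A(162, -103 - 41) + a) = (20255 - 26319)*((3 - 1*162 - 1*(-103 - 41)*162) - 44311) = -6064*((3 - 162 - 1*(-144)*162) - 44311) = -6064*((3 - 162 + 23328) - 44311) = -6064*(23169 - 44311) = -6064*(-21142) = 128205088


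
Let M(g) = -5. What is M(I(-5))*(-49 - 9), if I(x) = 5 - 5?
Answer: 290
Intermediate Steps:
I(x) = 0
M(I(-5))*(-49 - 9) = -5*(-49 - 9) = -5*(-58) = 290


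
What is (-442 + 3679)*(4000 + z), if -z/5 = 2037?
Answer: -20020845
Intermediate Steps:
z = -10185 (z = -5*2037 = -10185)
(-442 + 3679)*(4000 + z) = (-442 + 3679)*(4000 - 10185) = 3237*(-6185) = -20020845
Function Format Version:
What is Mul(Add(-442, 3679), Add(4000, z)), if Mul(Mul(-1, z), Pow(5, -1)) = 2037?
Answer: -20020845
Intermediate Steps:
z = -10185 (z = Mul(-5, 2037) = -10185)
Mul(Add(-442, 3679), Add(4000, z)) = Mul(Add(-442, 3679), Add(4000, -10185)) = Mul(3237, -6185) = -20020845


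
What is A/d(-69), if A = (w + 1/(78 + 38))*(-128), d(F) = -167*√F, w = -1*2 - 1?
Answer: 11104*I*√69/334167 ≈ 0.27602*I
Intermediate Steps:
w = -3 (w = -2 - 1 = -3)
A = 11104/29 (A = (-3 + 1/(78 + 38))*(-128) = (-3 + 1/116)*(-128) = -347/116*(-128) = 11104/29 ≈ 382.90)
A/d(-69) = 11104/(29*((-167*I*√69))) = 11104*(I*√69/11523)/29 = 11104*I*√69/334167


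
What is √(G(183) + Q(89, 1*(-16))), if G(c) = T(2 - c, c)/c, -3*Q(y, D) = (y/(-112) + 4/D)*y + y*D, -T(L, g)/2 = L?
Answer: √13328170905/5124 ≈ 22.531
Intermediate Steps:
T(L, g) = -2*L
Q(y, D) = -D*y/3 - y*(4/D - y/112)/3 (Q(y, D) = -((y/(-112) + 4/D)*y + y*D)/3 = -((y*(-1/112) + 4/D)*y + D*y)/3 = -((-y/112 + 4/D)*y + D*y)/3 = -((4/D - y/112)*y + D*y)/3 = -(y*(4/D - y/112) + D*y)/3 = -(D*y + y*(4/D - y/112))/3 = -D*y/3 - y*(4/D - y/112)/3)
G(c) = (-4 + 2*c)/c (G(c) = (-2*(2 - c))/c = (-4 + 2*c)/c)
√(G(183) + Q(89, 1*(-16))) = √((2 - 4/183) - 1/336*89*(448 + (1*(-16))*(-1*89 + 112*(1*(-16))))/1*(-16)) = √((2 - 4*1/183) - 1/336*89*(448 - 16*(-89 + 112*(-16)))/(-16)) = √((2 - 4/183) - 1/336*89*(-1/16)*(448 - 16*(-89 - 1792))) = √(362/183 - 1/336*89*(-1/16)*(448 - 16*(-1881))) = √(362/183 - 1/336*89*(-1/16)*(448 + 30096)) = √(362/183 - 1/336*89*(-1/16)*30544) = √(362/183 + 169901/336) = √(10404505/20496) = √13328170905/5124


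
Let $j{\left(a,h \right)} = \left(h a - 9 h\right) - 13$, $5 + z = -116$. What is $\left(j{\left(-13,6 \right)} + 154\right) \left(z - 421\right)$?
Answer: $-4878$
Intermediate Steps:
$z = -121$ ($z = -5 - 116 = -121$)
$j{\left(a,h \right)} = -13 - 9 h + a h$ ($j{\left(a,h \right)} = \left(a h - 9 h\right) - 13 = \left(- 9 h + a h\right) - 13 = -13 - 9 h + a h$)
$\left(j{\left(-13,6 \right)} + 154\right) \left(z - 421\right) = \left(\left(-13 - 54 - 78\right) + 154\right) \left(-121 - 421\right) = \left(\left(-13 - 54 - 78\right) + 154\right) \left(-542\right) = \left(-145 + 154\right) \left(-542\right) = 9 \left(-542\right) = -4878$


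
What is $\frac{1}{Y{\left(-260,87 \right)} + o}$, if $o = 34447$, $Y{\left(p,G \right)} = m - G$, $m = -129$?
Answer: $\frac{1}{34231} \approx 2.9213 \cdot 10^{-5}$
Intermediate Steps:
$Y{\left(p,G \right)} = -129 - G$
$\frac{1}{Y{\left(-260,87 \right)} + o} = \frac{1}{\left(-129 - 87\right) + 34447} = \frac{1}{-216 + 34447} = \frac{1}{34231}$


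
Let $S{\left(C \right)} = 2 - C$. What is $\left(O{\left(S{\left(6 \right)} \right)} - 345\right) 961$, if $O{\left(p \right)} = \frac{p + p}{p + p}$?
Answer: $-330584$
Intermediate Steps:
$O{\left(p \right)} = 1$ ($O{\left(p \right)} = \frac{2 p}{2 p} = 2 p \frac{1}{2 p} = 1$)
$\left(O{\left(S{\left(6 \right)} \right)} - 345\right) 961 = \left(1 - 345\right) 961 = \left(-344\right) 961 = -330584$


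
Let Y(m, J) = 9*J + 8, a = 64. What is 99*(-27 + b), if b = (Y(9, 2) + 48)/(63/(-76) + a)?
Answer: -12276297/4801 ≈ -2557.0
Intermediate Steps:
Y(m, J) = 8 + 9*J
b = 5624/4801 (b = ((8 + 9*2) + 48)/(63/(-76) + 64) = ((8 + 18) + 48)/(63*(-1/76) + 64) = (26 + 48)/(-63/76 + 64) = 74/(4801/76) = 74*(76/4801) = 5624/4801 ≈ 1.1714)
99*(-27 + b) = 99*(-27 + 5624/4801) = 99*(-124003/4801) = -12276297/4801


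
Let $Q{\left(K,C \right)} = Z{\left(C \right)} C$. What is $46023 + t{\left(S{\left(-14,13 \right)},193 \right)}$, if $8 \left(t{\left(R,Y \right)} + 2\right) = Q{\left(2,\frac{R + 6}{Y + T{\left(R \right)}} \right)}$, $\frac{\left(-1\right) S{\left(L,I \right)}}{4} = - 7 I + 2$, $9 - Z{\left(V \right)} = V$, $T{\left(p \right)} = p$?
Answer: $\frac{55483930483}{1205604} \approx 46022.0$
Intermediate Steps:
$Z{\left(V \right)} = 9 - V$
$S{\left(L,I \right)} = -8 + 28 I$ ($S{\left(L,I \right)} = - 4 \left(- 7 I + 2\right) = - 4 \left(2 - 7 I\right) = -8 + 28 I$)
$Q{\left(K,C \right)} = C \left(9 - C\right)$ ($Q{\left(K,C \right)} = \left(9 - C\right) C = C \left(9 - C\right)$)
$t{\left(R,Y \right)} = -2 + \frac{\left(6 + R\right) \left(9 - \frac{6 + R}{R + Y}\right)}{8 \left(R + Y\right)}$ ($t{\left(R,Y \right)} = -2 + \frac{\frac{R + 6}{Y + R} \left(9 - \frac{R + 6}{Y + R}\right)}{8} = -2 + \frac{\frac{6 + R}{R + Y} \left(9 - \frac{6 + R}{R + Y}\right)}{8} = -2 + \frac{\frac{1}{R + Y} \left(6 + R\right) \left(9 - \frac{6 + R}{R + Y}\right)}{8} = -2 + \frac{\left(6 + R\right) \left(9 - \frac{6 + R}{R + Y}\right)}{8 \left(R + Y\right)}$)
$46023 + t{\left(S{\left(-14,13 \right)},193 \right)} = 46023 + \frac{- 16 \left(\left(-8 + 28 \cdot 13\right) + 193\right)^{2} - \left(6 + \left(-8 + 28 \cdot 13\right)\right) \left(6 - 1737 - 8 \left(-8 + 28 \cdot 13\right)\right)}{8 \left(\left(-8 + 28 \cdot 13\right) + 193\right)^{2}} = 46023 + \frac{- 16 \left(\left(-8 + 364\right) + 193\right)^{2} - \left(6 + \left(-8 + 364\right)\right) \left(6 - 1737 - 8 \left(-8 + 364\right)\right)}{8 \left(\left(-8 + 364\right) + 193\right)^{2}} = 46023 + \frac{- 16 \left(356 + 193\right)^{2} - \left(6 + 356\right) \left(6 - 1737 - 2848\right)}{8 \left(356 + 193\right)^{2}} = 46023 + \frac{- 16 \cdot 549^{2} - 362 \left(6 - 1737 - 2848\right)}{8 \cdot 301401} = 46023 + \frac{1}{8} \cdot \frac{1}{301401} \left(\left(-16\right) 301401 - 362 \left(-4579\right)\right) = 46023 + \frac{1}{8} \cdot \frac{1}{301401} \left(-4822416 + 1657598\right) = 46023 + \frac{1}{8} \cdot \frac{1}{301401} \left(-3164818\right) = 46023 - \frac{1582409}{1205604} = \frac{55483930483}{1205604}$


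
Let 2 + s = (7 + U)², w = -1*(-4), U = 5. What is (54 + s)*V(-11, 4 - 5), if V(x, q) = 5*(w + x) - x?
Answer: -4704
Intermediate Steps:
w = 4
s = 142 (s = -2 + (7 + 5)² = -2 + 12² = -2 + 144 = 142)
V(x, q) = 20 + 4*x (V(x, q) = 5*(4 + x) - x = (20 + 5*x) - x = 20 + 4*x)
(54 + s)*V(-11, 4 - 5) = (54 + 142)*(20 + 4*(-11)) = 196*(20 - 44) = 196*(-24) = -4704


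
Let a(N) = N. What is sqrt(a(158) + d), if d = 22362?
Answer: 2*sqrt(5630) ≈ 150.07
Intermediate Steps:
sqrt(a(158) + d) = sqrt(158 + 22362) = sqrt(22520) = 2*sqrt(5630)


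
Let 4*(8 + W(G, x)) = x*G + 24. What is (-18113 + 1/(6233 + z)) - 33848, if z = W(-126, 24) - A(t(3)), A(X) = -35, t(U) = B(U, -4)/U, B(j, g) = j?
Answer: -286305109/5510 ≈ -51961.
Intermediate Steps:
W(G, x) = -2 + G*x/4 (W(G, x) = -8 + (x*G + 24)/4 = -8 + (G*x + 24)/4 = -8 + (24 + G*x)/4 = -8 + (6 + G*x/4) = -2 + G*x/4)
t(U) = 1 (t(U) = U/U = 1)
z = -723 (z = (-2 + (¼)*(-126)*24) - 1*(-35) = (-2 - 756) + 35 = -758 + 35 = -723)
(-18113 + 1/(6233 + z)) - 33848 = (-18113 + 1/(6233 - 723)) - 33848 = (-18113 + 1/5510) - 33848 = -99802629/5510 - 33848 = -286305109/5510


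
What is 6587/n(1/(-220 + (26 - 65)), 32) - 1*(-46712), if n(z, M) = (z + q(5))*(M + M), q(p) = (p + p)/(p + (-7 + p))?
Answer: 7739130515/165568 ≈ 46743.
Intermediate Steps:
q(p) = 2*p/(-7 + 2*p) (q(p) = (2*p)/(-7 + 2*p) = 2*p/(-7 + 2*p))
n(z, M) = 2*M*(10/3 + z) (n(z, M) = (z + 2*5/(-7 + 2*5))*(M + M) = (z + 2*5/(-7 + 10))*(2*M) = (z + 2*5/3)*(2*M) = (z + 2*5*(1/3))*(2*M) = (z + 10/3)*(2*M) = (10/3 + z)*(2*M) = 2*M*(10/3 + z))
6587/n(1/(-220 + (26 - 65)), 32) - 1*(-46712) = 6587/(((2/3)*32*(10 + 3/(-220 + (26 - 65))))) - 1*(-46712) = 6587/(((2/3)*32*(10 + 3/(-220 - 39)))) + 46712 = 6587/(((2/3)*32*(10 + 3/(-259)))) + 46712 = 6587/(((2/3)*32*(10 + 3*(-1/259)))) + 46712 = 6587/(((2/3)*32*(10 - 3/259))) + 46712 = 6587/(((2/3)*32*(2587/259))) + 46712 = 6587/(165568/777) + 46712 = 6587*(777/165568) + 46712 = 5118099/165568 + 46712 = 7739130515/165568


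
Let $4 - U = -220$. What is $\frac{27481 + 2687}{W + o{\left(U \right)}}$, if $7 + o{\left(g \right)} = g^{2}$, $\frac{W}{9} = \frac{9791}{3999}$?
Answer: $\frac{2234108}{3716925} \approx 0.60106$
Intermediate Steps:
$U = 224$ ($U = 4 - -220 = 4 + 220 = 224$)
$W = \frac{29373}{1333}$ ($W = 9 \cdot \frac{9791}{3999} = \frac{29373}{1333} \approx 22.035$)
$o{\left(g \right)} = -7 + g^{2}$
$\frac{27481 + 2687}{W + o{\left(U \right)}} = \frac{27481 + 2687}{\frac{29373}{1333} - \left(7 - 224^{2}\right)} = \frac{30168}{\frac{29373}{1333} + \left(-7 + 50176\right)} = \frac{30168}{\frac{29373}{1333} + 50169} = \frac{30168}{\frac{66904650}{1333}} = 30168 \cdot \frac{1333}{66904650} = \frac{2234108}{3716925}$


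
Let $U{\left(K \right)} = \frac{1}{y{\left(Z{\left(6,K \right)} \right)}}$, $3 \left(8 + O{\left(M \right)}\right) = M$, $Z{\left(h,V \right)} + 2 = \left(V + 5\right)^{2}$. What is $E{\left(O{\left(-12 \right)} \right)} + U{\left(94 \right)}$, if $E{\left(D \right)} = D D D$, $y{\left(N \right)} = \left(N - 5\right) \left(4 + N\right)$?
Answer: $- \frac{165906285695}{96010582} \approx -1728.0$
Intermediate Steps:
$Z{\left(h,V \right)} = -2 + \left(5 + V\right)^{2}$ ($Z{\left(h,V \right)} = -2 + \left(V + 5\right)^{2} = -2 + \left(5 + V\right)^{2}$)
$O{\left(M \right)} = -8 + \frac{M}{3}$
$y{\left(N \right)} = \left(-5 + N\right) \left(4 + N\right)$
$U{\left(K \right)} = \frac{1}{-18 + \left(-2 + \left(5 + K\right)^{2}\right)^{2} - \left(5 + K\right)^{2}}$ ($U{\left(K \right)} = \frac{1}{-20 + \left(-2 + \left(5 + K\right)^{2}\right)^{2} - \left(-2 + \left(5 + K\right)^{2}\right)} = \frac{1}{-18 + \left(-2 + \left(5 + K\right)^{2}\right)^{2} - \left(5 + K\right)^{2}}$)
$E{\left(D \right)} = D^{3}$ ($E{\left(D \right)} = D^{2} D = D^{3}$)
$E{\left(O{\left(-12 \right)} \right)} + U{\left(94 \right)} = \left(-8 + \frac{1}{3} \left(-12\right)\right)^{3} - \frac{1}{18 + \left(5 + 94\right)^{2} - \left(-2 + \left(5 + 94\right)^{2}\right)^{2}} = \left(-8 - 4\right)^{3} - \frac{1}{18 + 99^{2} - \left(-2 + 99^{2}\right)^{2}} = \left(-12\right)^{3} - \frac{1}{18 + 9801 - \left(-2 + 9801\right)^{2}} = -1728 - \frac{1}{18 + 9801 - 9799^{2}} = -1728 - \frac{1}{18 + 9801 - 96020401} = -1728 - \frac{1}{-96010582} = -1728 - - \frac{1}{96010582} = -1728 + \frac{1}{96010582} = - \frac{165906285695}{96010582}$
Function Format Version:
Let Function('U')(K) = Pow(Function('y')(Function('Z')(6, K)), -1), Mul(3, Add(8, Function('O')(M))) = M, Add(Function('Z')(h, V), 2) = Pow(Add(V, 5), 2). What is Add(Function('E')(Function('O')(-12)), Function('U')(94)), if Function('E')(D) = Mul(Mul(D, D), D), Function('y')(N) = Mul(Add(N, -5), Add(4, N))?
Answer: Rational(-165906285695, 96010582) ≈ -1728.0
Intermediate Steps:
Function('Z')(h, V) = Add(-2, Pow(Add(5, V), 2)) (Function('Z')(h, V) = Add(-2, Pow(Add(V, 5), 2)) = Add(-2, Pow(Add(5, V), 2)))
Function('O')(M) = Add(-8, Mul(Rational(1, 3), M))
Function('y')(N) = Mul(Add(-5, N), Add(4, N))
Function('U')(K) = Pow(Add(-18, Pow(Add(-2, Pow(Add(5, K), 2)), 2), Mul(-1, Pow(Add(5, K), 2))), -1) (Function('U')(K) = Pow(Add(-20, Pow(Add(-2, Pow(Add(5, K), 2)), 2), Mul(-1, Add(-2, Pow(Add(5, K), 2)))), -1) = Pow(Add(-20, Pow(Add(-2, Pow(Add(5, K), 2)), 2), Add(2, Mul(-1, Pow(Add(5, K), 2)))), -1) = Pow(Add(-18, Pow(Add(-2, Pow(Add(5, K), 2)), 2), Mul(-1, Pow(Add(5, K), 2))), -1))
Function('E')(D) = Pow(D, 3) (Function('E')(D) = Mul(Pow(D, 2), D) = Pow(D, 3))
Add(Function('E')(Function('O')(-12)), Function('U')(94)) = Add(Pow(Add(-8, Mul(Rational(1, 3), -12)), 3), Mul(-1, Pow(Add(18, Pow(Add(5, 94), 2), Mul(-1, Pow(Add(-2, Pow(Add(5, 94), 2)), 2))), -1))) = Add(Pow(Add(-8, -4), 3), Mul(-1, Pow(Add(18, Pow(99, 2), Mul(-1, Pow(Add(-2, Pow(99, 2)), 2))), -1))) = Add(Pow(-12, 3), Mul(-1, Pow(Add(18, 9801, Mul(-1, Pow(Add(-2, 9801), 2))), -1))) = Add(-1728, Mul(-1, Pow(Add(18, 9801, Mul(-1, Pow(9799, 2))), -1))) = Add(-1728, Mul(-1, Pow(Add(18, 9801, Mul(-1, 96020401)), -1))) = Add(-1728, Mul(-1, Pow(Add(18, 9801, -96020401), -1))) = Add(-1728, Mul(-1, Pow(-96010582, -1))) = Add(-1728, Mul(-1, Rational(-1, 96010582))) = Add(-1728, Rational(1, 96010582)) = Rational(-165906285695, 96010582)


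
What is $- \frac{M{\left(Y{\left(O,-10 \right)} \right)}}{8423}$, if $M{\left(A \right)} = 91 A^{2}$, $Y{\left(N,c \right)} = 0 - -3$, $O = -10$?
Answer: $- \frac{819}{8423} \approx -0.097234$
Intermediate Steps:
$Y{\left(N,c \right)} = 3$ ($Y{\left(N,c \right)} = 0 + 3 = 3$)
$- \frac{M{\left(Y{\left(O,-10 \right)} \right)}}{8423} = - \frac{91 \cdot 3^{2}}{8423} = - \frac{91 \cdot 9}{8423} = - \frac{819}{8423}$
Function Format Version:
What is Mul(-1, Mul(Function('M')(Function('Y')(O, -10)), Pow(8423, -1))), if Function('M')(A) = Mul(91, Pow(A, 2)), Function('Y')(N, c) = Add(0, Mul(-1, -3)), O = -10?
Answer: Rational(-819, 8423) ≈ -0.097234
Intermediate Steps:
Function('Y')(N, c) = 3 (Function('Y')(N, c) = Add(0, 3) = 3)
Mul(-1, Mul(Function('M')(Function('Y')(O, -10)), Pow(8423, -1))) = Mul(-1, Mul(Mul(91, Pow(3, 2)), Pow(8423, -1))) = Mul(-1, Mul(Mul(91, 9), Rational(1, 8423))) = Mul(-1, Mul(819, Rational(1, 8423))) = Mul(-1, Rational(819, 8423)) = Rational(-819, 8423)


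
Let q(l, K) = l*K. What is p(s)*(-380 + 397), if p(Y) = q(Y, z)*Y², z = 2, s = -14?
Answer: -93296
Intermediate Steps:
q(l, K) = K*l
p(Y) = 2*Y³ (p(Y) = (2*Y)*Y² = 2*Y³)
p(s)*(-380 + 397) = (2*(-14)³)*(-380 + 397) = (2*(-2744))*17 = -5488*17 = -93296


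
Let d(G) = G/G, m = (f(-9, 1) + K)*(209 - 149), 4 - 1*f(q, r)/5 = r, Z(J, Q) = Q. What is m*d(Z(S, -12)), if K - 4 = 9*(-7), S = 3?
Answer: -2640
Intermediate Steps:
K = -59 (K = 4 + 9*(-7) = 4 - 63 = -59)
f(q, r) = 20 - 5*r
m = -2640 (m = ((20 - 5*1) - 59)*(209 - 149) = ((20 - 5) - 59)*60 = (15 - 59)*60 = -44*60 = -2640)
d(G) = 1
m*d(Z(S, -12)) = -2640*1 = -2640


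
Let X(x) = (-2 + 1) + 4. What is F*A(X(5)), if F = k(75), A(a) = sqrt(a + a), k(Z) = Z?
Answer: 75*sqrt(6) ≈ 183.71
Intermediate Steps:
X(x) = 3 (X(x) = -1 + 4 = 3)
A(a) = sqrt(2)*sqrt(a) (A(a) = sqrt(2*a) = sqrt(2)*sqrt(a))
F = 75
F*A(X(5)) = 75*(sqrt(2)*sqrt(3)) = 75*sqrt(6)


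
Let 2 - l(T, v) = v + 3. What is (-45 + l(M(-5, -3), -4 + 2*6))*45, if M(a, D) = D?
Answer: -2430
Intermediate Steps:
l(T, v) = -1 - v (l(T, v) = 2 - (v + 3) = 2 - (3 + v) = 2 + (-3 - v) = -1 - v)
(-45 + l(M(-5, -3), -4 + 2*6))*45 = (-45 + (-1 - (-4 + 2*6)))*45 = (-45 + (-1 - (-4 + 12)))*45 = (-45 + (-1 - 1*8))*45 = (-45 + (-1 - 8))*45 = (-45 - 9)*45 = -54*45 = -2430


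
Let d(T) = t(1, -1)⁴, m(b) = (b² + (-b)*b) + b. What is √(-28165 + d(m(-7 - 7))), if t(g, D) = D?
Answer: 2*I*√7041 ≈ 167.82*I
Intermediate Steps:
m(b) = b (m(b) = (b² - b²) + b = 0 + b = b)
d(T) = 1 (d(T) = (-1)⁴ = 1)
√(-28165 + d(m(-7 - 7))) = √(-28165 + 1) = √(-28164) = 2*I*√7041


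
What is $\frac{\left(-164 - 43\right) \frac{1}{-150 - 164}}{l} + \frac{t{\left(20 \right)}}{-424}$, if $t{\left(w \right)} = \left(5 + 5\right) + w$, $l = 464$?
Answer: $- \frac{535389}{7721888} \approx -0.069334$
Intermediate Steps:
$t{\left(w \right)} = 10 + w$
$\frac{\left(-164 - 43\right) \frac{1}{-150 - 164}}{l} + \frac{t{\left(20 \right)}}{-424} = \frac{\left(-164 - 43\right) \frac{1}{-150 - 164}}{464} + \frac{10 + 20}{-424} = - \frac{207}{-314} \cdot \frac{1}{464} + 30 \left(- \frac{1}{424}\right) = \left(-207\right) \left(- \frac{1}{314}\right) \frac{1}{464} - \frac{15}{212} = \frac{207}{314} \cdot \frac{1}{464} - \frac{15}{212} = \frac{207}{145696} - \frac{15}{212} = - \frac{535389}{7721888}$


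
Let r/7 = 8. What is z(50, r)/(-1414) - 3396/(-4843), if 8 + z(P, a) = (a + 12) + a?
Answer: 2120078/3424001 ≈ 0.61918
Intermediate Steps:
r = 56 (r = 7*8 = 56)
z(P, a) = 4 + 2*a (z(P, a) = -8 + ((a + 12) + a) = -8 + ((12 + a) + a) = -8 + (12 + 2*a) = 4 + 2*a)
z(50, r)/(-1414) - 3396/(-4843) = (4 + 2*56)/(-1414) - 3396/(-4843) = (4 + 112)*(-1/1414) - 3396*(-1/4843) = 116*(-1/1414) + 3396/4843 = -58/707 + 3396/4843 = 2120078/3424001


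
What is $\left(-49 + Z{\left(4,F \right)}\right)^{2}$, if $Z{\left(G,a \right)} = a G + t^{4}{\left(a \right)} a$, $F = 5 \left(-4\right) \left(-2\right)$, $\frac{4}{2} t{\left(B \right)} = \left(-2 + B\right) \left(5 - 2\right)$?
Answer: $178286745116502801$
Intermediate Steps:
$t{\left(B \right)} = -3 + \frac{3 B}{2}$ ($t{\left(B \right)} = \frac{\left(-2 + B\right) \left(5 - 2\right)}{2} = \frac{\left(-2 + B\right) 3}{2} = \frac{-6 + 3 B}{2} = -3 + \frac{3 B}{2}$)
$F = 40$ ($F = \left(-20\right) \left(-2\right) = 40$)
$Z{\left(G,a \right)} = G a + a \left(-3 + \frac{3 a}{2}\right)^{4}$ ($Z{\left(G,a \right)} = a G + \left(-3 + \frac{3 a}{2}\right)^{4} a = G a + a \left(-3 + \frac{3 a}{2}\right)^{4}$)
$\left(-49 + Z{\left(4,F \right)}\right)^{2} = \left(-49 + \frac{1}{16} \cdot 40 \left(16 \cdot 4 + 81 \left(-2 + 40\right)^{4}\right)\right)^{2} = \left(-49 + \frac{1}{16} \cdot 40 \left(64 + 81 \cdot 38^{4}\right)\right)^{2} = \left(-49 + \frac{1}{16} \cdot 40 \left(64 + 81 \cdot 2085136\right)\right)^{2} = \left(-49 + \frac{1}{16} \cdot 40 \left(64 + 168896016\right)\right)^{2} = \left(-49 + \frac{1}{16} \cdot 40 \cdot 168896080\right)^{2} = \left(-49 + 422240200\right)^{2} = 422240151^{2} = 178286745116502801$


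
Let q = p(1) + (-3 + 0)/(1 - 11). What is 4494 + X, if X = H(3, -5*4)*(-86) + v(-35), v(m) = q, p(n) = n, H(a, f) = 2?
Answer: 43233/10 ≈ 4323.3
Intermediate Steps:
q = 13/10 (q = 1 + (-3 + 0)/(1 - 11) = 1 - 3/(-10) = 1 - 3*(-1/10) = 1 + 3/10 = 13/10 ≈ 1.3000)
v(m) = 13/10
X = -1707/10 (X = 2*(-86) + 13/10 = -172 + 13/10 = -1707/10 ≈ -170.70)
4494 + X = 4494 - 1707/10 = 43233/10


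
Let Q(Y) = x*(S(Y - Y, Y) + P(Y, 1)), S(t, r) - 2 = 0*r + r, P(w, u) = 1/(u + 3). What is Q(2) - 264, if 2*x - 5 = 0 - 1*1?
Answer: -511/2 ≈ -255.50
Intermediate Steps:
P(w, u) = 1/(3 + u)
S(t, r) = 2 + r (S(t, r) = 2 + (0*r + r) = 2 + (0 + r) = 2 + r)
x = 2 (x = 5/2 + (0 - 1*1)/2 = 5/2 + (0 - 1)/2 = 5/2 + (½)*(-1) = 5/2 - ½ = 2)
Q(Y) = 9/2 + 2*Y (Q(Y) = 2*((2 + Y) + 1/(3 + 1)) = 2*((2 + Y) + 1/4) = 2*((2 + Y) + ¼) = 2*(9/4 + Y) = 9/2 + 2*Y)
Q(2) - 264 = (9/2 + 2*2) - 264 = (9/2 + 4) - 264 = 17/2 - 264 = -511/2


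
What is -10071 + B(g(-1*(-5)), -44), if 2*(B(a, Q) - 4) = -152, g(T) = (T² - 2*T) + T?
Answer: -10143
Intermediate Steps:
g(T) = T² - T
B(a, Q) = -72 (B(a, Q) = 4 + (½)*(-152) = 4 - 76 = -72)
-10071 + B(g(-1*(-5)), -44) = -10071 - 72 = -10143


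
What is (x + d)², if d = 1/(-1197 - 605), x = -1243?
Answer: 5017093772769/3247204 ≈ 1.5451e+6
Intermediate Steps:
d = -1/1802 (d = 1/(-1802) = -1/1802 ≈ -0.00055494)
(x + d)² = (-1243 - 1/1802)² = (-2239887/1802)² = 5017093772769/3247204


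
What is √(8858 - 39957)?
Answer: I*√31099 ≈ 176.35*I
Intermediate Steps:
√(8858 - 39957) = √(-31099) = I*√31099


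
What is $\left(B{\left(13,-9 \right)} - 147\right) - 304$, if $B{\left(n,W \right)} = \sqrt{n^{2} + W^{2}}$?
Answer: $-451 + 5 \sqrt{10} \approx -435.19$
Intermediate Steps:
$B{\left(n,W \right)} = \sqrt{W^{2} + n^{2}}$
$\left(B{\left(13,-9 \right)} - 147\right) - 304 = \left(\sqrt{\left(-9\right)^{2} + 13^{2}} - 147\right) - 304 = \left(\sqrt{81 + 169} - 147\right) - 304 = \left(\sqrt{250} - 147\right) - 304 = \left(5 \sqrt{10} - 147\right) - 304 = \left(-147 + 5 \sqrt{10}\right) - 304 = -451 + 5 \sqrt{10}$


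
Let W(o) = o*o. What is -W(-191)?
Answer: -36481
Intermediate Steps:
W(o) = o²
-W(-191) = -1*(-191)² = -1*36481 = -36481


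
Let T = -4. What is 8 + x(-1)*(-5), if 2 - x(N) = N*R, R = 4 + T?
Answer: -2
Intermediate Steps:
R = 0 (R = 4 - 4 = 0)
x(N) = 2 (x(N) = 2 - N*0 = 2 - 1*0 = 2 + 0 = 2)
8 + x(-1)*(-5) = 8 + 2*(-5) = 8 - 10 = -2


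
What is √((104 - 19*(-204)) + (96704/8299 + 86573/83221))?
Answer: 3*√211612234364641144461/690651079 ≈ 63.188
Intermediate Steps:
√((104 - 19*(-204)) + (96704/8299 + 86573/83221)) = √((104 + 3876) + (96704*(1/8299) + 86573*(1/83221))) = √(3980 + (96704/8299 + 86573/83221)) = √(3980 + 8766272911/690651079) = √(2757557567331/690651079) = 3*√211612234364641144461/690651079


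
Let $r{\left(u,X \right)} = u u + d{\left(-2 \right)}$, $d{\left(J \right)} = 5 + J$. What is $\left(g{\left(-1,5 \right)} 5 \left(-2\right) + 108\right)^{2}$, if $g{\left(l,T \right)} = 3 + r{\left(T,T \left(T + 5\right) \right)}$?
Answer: $40804$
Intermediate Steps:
$r{\left(u,X \right)} = 3 + u^{2}$ ($r{\left(u,X \right)} = u u + \left(5 - 2\right) = u^{2} + 3 = 3 + u^{2}$)
$g{\left(l,T \right)} = 6 + T^{2}$ ($g{\left(l,T \right)} = 3 + \left(3 + T^{2}\right) = 6 + T^{2}$)
$\left(g{\left(-1,5 \right)} 5 \left(-2\right) + 108\right)^{2} = \left(\left(6 + 5^{2}\right) 5 \left(-2\right) + 108\right)^{2} = \left(\left(6 + 25\right) 5 \left(-2\right) + 108\right)^{2} = \left(31 \cdot 5 \left(-2\right) + 108\right)^{2} = \left(155 \left(-2\right) + 108\right)^{2} = \left(-310 + 108\right)^{2} = \left(-202\right)^{2} = 40804$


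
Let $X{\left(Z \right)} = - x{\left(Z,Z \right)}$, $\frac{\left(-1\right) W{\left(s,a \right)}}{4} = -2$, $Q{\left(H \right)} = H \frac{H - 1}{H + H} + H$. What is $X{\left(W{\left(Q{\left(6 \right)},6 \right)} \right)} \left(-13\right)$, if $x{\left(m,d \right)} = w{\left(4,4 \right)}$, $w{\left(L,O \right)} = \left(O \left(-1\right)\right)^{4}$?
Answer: $3328$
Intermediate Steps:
$Q{\left(H \right)} = - \frac{1}{2} + \frac{3 H}{2}$ ($Q{\left(H \right)} = H \frac{-1 + H}{2 H} + H = \left(- \frac{1}{2} + \frac{H}{2}\right) + H = - \frac{1}{2} + \frac{3 H}{2}$)
$w{\left(L,O \right)} = O^{4}$ ($w{\left(L,O \right)} = \left(- O\right)^{4} = O^{4}$)
$W{\left(s,a \right)} = 8$ ($W{\left(s,a \right)} = \left(-4\right) \left(-2\right) = 8$)
$x{\left(m,d \right)} = 256$ ($x{\left(m,d \right)} = 4^{4} = 256$)
$X{\left(Z \right)} = -256$ ($X{\left(Z \right)} = \left(-1\right) 256 = -256$)
$X{\left(W{\left(Q{\left(6 \right)},6 \right)} \right)} \left(-13\right) = \left(-256\right) \left(-13\right) = 3328$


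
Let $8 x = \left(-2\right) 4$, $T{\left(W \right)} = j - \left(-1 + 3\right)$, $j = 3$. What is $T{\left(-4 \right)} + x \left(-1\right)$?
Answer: $2$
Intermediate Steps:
$T{\left(W \right)} = 1$ ($T{\left(W \right)} = 3 - \left(-1 + 3\right) = 3 - 2 = 1$)
$x = -1$ ($x = \frac{\left(-2\right) 4}{8} = \frac{1}{8} \left(-8\right) = -1$)
$T{\left(-4 \right)} + x \left(-1\right) = 1 - -1 = 1 + 1 = 2$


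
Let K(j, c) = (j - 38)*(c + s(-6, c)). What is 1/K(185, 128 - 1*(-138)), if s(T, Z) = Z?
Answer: 1/78204 ≈ 1.2787e-5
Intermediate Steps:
K(j, c) = 2*c*(-38 + j) (K(j, c) = (j - 38)*(c + c) = (-38 + j)*(2*c) = 2*c*(-38 + j))
1/K(185, 128 - 1*(-138)) = 1/(2*(128 - 1*(-138))*(-38 + 185)) = 1/(2*(128 + 138)*147) = 1/(2*266*147) = 1/78204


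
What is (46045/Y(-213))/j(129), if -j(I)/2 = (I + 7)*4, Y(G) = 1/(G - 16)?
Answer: 10544305/1088 ≈ 9691.5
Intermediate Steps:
Y(G) = 1/(-16 + G)
j(I) = -56 - 8*I (j(I) = -2*(I + 7)*4 = -2*(7 + I)*4 = -2*(28 + 4*I) = -56 - 8*I)
(46045/Y(-213))/j(129) = (46045/(1/(-16 - 213)))/(-56 - 8*129) = (46045/(1/(-229)))/(-56 - 1032) = (46045/(-1/229))/(-1088) = (46045*(-229))*(-1/1088) = -10544305*(-1/1088) = 10544305/1088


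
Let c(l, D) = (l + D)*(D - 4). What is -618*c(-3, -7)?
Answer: -67980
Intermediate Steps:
c(l, D) = (-4 + D)*(D + l) (c(l, D) = (D + l)*(-4 + D) = (-4 + D)*(D + l))
-618*c(-3, -7) = -618*((-7)² - 4*(-7) - 4*(-3) - 7*(-3)) = -618*(49 + 28 + 12 + 21) = -618*110 = -67980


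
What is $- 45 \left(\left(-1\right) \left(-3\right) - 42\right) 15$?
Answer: $26325$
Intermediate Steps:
$- 45 \left(\left(-1\right) \left(-3\right) - 42\right) 15 = - 45 \left(3 - 42\right) 15 = \left(-45\right) \left(-39\right) 15 = 1755 \cdot 15 = 26325$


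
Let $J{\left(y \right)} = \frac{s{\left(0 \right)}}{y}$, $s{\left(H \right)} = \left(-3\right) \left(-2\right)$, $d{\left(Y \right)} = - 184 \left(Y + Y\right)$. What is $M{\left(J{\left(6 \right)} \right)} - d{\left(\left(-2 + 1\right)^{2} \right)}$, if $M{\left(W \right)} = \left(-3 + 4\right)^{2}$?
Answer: $369$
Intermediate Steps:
$d{\left(Y \right)} = - 368 Y$ ($d{\left(Y \right)} = - 184 \cdot 2 Y = - 368 Y$)
$s{\left(H \right)} = 6$
$J{\left(y \right)} = \frac{6}{y}$
$M{\left(W \right)} = 1$ ($M{\left(W \right)} = 1^{2} = 1$)
$M{\left(J{\left(6 \right)} \right)} - d{\left(\left(-2 + 1\right)^{2} \right)} = 1 - - 368 \left(-2 + 1\right)^{2} = 1 - - 368 \left(-1\right)^{2} = 1 - \left(-368\right) 1 = 1 - -368 = 1 + 368 = 369$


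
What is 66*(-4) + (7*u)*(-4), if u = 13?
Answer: -628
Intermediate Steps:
66*(-4) + (7*u)*(-4) = 66*(-4) + (7*13)*(-4) = -264 + 91*(-4) = -264 - 364 = -628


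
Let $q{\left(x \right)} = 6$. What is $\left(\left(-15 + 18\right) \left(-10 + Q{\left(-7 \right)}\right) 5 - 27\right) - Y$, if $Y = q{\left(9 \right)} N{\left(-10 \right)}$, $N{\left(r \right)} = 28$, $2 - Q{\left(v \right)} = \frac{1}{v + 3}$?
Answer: $- \frac{1245}{4} \approx -311.25$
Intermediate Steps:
$Q{\left(v \right)} = 2 - \frac{1}{3 + v}$ ($Q{\left(v \right)} = 2 - \frac{1}{v + 3} = 2 - \frac{1}{3 + v}$)
$Y = 168$ ($Y = 6 \cdot 28 = 168$)
$\left(\left(-15 + 18\right) \left(-10 + Q{\left(-7 \right)}\right) 5 - 27\right) - Y = \left(\left(-15 + 18\right) \left(-10 + \frac{5 + 2 \left(-7\right)}{3 - 7}\right) 5 - 27\right) - 168 = \left(3 \left(-10 + \frac{5 - 14}{-4}\right) 5 - 27\right) - 168 = \left(3 \left(-10 - - \frac{9}{4}\right) 5 - 27\right) - 168 = \left(3 \left(-10 + \frac{9}{4}\right) 5 - 27\right) - 168 = \left(3 \left(- \frac{31}{4}\right) 5 - 27\right) - 168 = \left(\left(- \frac{93}{4}\right) 5 - 27\right) - 168 = \left(- \frac{465}{4} - 27\right) - 168 = - \frac{573}{4} - 168 = - \frac{1245}{4}$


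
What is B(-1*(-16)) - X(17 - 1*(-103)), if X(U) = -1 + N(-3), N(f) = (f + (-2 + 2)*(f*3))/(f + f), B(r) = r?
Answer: 33/2 ≈ 16.500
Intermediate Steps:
N(f) = 1/2 (N(f) = (f + 0*(3*f))/((2*f)) = (f + 0)*(1/(2*f)) = f*(1/(2*f)) = 1/2)
X(U) = -1/2 (X(U) = -1 + 1/2 = -1/2)
B(-1*(-16)) - X(17 - 1*(-103)) = -1*(-16) - 1*(-1/2) = 16 + 1/2 = 33/2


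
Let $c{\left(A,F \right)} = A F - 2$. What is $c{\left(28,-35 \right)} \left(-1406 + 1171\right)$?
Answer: $230770$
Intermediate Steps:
$c{\left(A,F \right)} = -2 + A F$
$c{\left(28,-35 \right)} \left(-1406 + 1171\right) = \left(-2 + 28 \left(-35\right)\right) \left(-1406 + 1171\right) = \left(-2 - 980\right) \left(-235\right) = \left(-982\right) \left(-235\right) = 230770$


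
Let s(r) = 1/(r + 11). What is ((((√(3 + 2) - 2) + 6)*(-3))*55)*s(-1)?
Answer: -66 - 33*√5/2 ≈ -102.90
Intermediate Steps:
s(r) = 1/(11 + r)
((((√(3 + 2) - 2) + 6)*(-3))*55)*s(-1) = ((((√(3 + 2) - 2) + 6)*(-3))*55)/(11 - 1) = ((((√5 - 2) + 6)*(-3))*55)/10 = ((((-2 + √5) + 6)*(-3))*55)*(⅒) = (((4 + √5)*(-3))*55)*(⅒) = ((-12 - 3*√5)*55)*(⅒) = (-660 - 165*√5)*(⅒) = -66 - 33*√5/2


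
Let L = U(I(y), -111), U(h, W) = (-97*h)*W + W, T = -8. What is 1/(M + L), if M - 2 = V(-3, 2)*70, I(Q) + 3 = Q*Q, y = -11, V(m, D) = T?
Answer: 1/1269837 ≈ 7.8750e-7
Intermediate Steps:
V(m, D) = -8
I(Q) = -3 + Q**2 (I(Q) = -3 + Q*Q = -3 + Q**2)
U(h, W) = W - 97*W*h (U(h, W) = -97*W*h + W = W - 97*W*h)
M = -558 (M = 2 - 8*70 = 2 - 560 = -558)
L = 1270395 (L = -111*(1 - 97*(-3 + (-11)**2)) = -111*(1 - 97*(-3 + 121)) = -111*(1 - 97*118) = -111*(1 - 11446) = -111*(-11445) = 1270395)
1/(M + L) = 1/(-558 + 1270395) = 1/1269837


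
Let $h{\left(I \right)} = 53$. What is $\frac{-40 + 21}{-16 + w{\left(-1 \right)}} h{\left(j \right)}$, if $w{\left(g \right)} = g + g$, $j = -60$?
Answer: $\frac{1007}{18} \approx 55.944$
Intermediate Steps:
$w{\left(g \right)} = 2 g$
$\frac{-40 + 21}{-16 + w{\left(-1 \right)}} h{\left(j \right)} = \frac{-40 + 21}{-16 + 2 \left(-1\right)} 53 = - \frac{19}{-16 - 2} \cdot 53 = - \frac{19}{-18} \cdot 53 = \left(-19\right) \left(- \frac{1}{18}\right) 53 = \frac{19}{18} \cdot 53 = \frac{1007}{18}$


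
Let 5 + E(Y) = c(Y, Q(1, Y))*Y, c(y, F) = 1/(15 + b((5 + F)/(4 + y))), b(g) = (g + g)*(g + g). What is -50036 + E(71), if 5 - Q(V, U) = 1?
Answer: -470891476/9411 ≈ -50036.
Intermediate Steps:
Q(V, U) = 4 (Q(V, U) = 5 - 1*1 = 5 - 1 = 4)
b(g) = 4*g² (b(g) = (2*g)*(2*g) = 4*g²)
c(y, F) = 1/(15 + 4*(5 + F)²/(4 + y)²) (c(y, F) = 1/(15 + 4*((5 + F)/(4 + y))²) = 1/(15 + 4*((5 + F)²/(4 + y)²)) = 1/(15 + 4*(5 + F)²/(4 + y)²))
E(Y) = -5 + Y*(4 + Y)²/(324 + 15*(4 + Y)²) (E(Y) = -5 + ((4 + Y)²/(4*(5 + 4)² + 15*(4 + Y)²))*Y = -5 + ((4 + Y)²/(4*9² + 15*(4 + Y)²))*Y = -5 + ((4 + Y)²/(4*81 + 15*(4 + Y)²))*Y = -5 + ((4 + Y)²/(324 + 15*(4 + Y)²))*Y = -5 + Y*(4 + Y)²/(324 + 15*(4 + Y)²))
-50036 + E(71) = -50036 + (-1620 - 75*(4 + 71)² + 71*(4 + 71)²)/(3*(108 + 5*(4 + 71)²)) = -50036 + (-1620 - 75*75² + 71*75²)/(3*(108 + 5*75²)) = -50036 + (-1620 - 75*5625 + 71*5625)/(3*(108 + 5*5625)) = -50036 + (-1620 - 421875 + 399375)/(3*(108 + 28125)) = -50036 + (⅓)*(-24120)/28233 = -50036 + (⅓)*(1/28233)*(-24120) = -50036 - 2680/9411 = -470891476/9411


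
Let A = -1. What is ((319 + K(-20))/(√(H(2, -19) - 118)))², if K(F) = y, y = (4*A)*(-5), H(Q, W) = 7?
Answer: -38307/37 ≈ -1035.3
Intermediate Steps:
y = 20 (y = (4*(-1))*(-5) = -4*(-5) = 20)
K(F) = 20
((319 + K(-20))/(√(H(2, -19) - 118)))² = ((319 + 20)/(√(7 - 118)))² = (339/(√(-111)))² = (339/((I*√111)))² = (339*(-I*√111/111))² = (-113*I*√111/37)² = -38307/37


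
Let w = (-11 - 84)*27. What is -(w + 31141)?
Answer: -28576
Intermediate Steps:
w = -2565 (w = -95*27 = -2565)
-(w + 31141) = -(-2565 + 31141) = -1*28576 = -28576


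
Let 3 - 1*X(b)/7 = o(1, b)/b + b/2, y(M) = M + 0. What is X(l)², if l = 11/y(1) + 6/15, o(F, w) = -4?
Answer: 87853129/324900 ≈ 270.40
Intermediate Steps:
y(M) = M
l = 57/5 (l = 11/1 + 6/15 = 11*1 + 6*(1/15) = 11 + ⅖ = 57/5 ≈ 11.400)
X(b) = 21 + 28/b - 7*b/2 (X(b) = 21 - 7*(-4/b + b/2) = 21 - 7*(b/2 - 4/b) = 21 + (28/b - 7*b/2) = 21 + 28/b - 7*b/2)
X(l)² = (21 + 28/(57/5) - 7/2*57/5)² = (21 + 28*(5/57) - 399/10)² = (21 + 140/57 - 399/10)² = (-9373/570)² = 87853129/324900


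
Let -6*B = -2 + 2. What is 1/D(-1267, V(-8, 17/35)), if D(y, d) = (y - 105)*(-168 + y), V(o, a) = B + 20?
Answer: 1/1968820 ≈ 5.0792e-7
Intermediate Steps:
B = 0 (B = -(-2 + 2)/6 = -⅙*0 = 0)
V(o, a) = 20 (V(o, a) = 0 + 20 = 20)
D(y, d) = (-168 + y)*(-105 + y) (D(y, d) = (-105 + y)*(-168 + y) = (-168 + y)*(-105 + y))
1/D(-1267, V(-8, 17/35)) = 1/(17640 + (-1267)² - 273*(-1267)) = 1/(17640 + 1605289 + 345891) = 1/1968820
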